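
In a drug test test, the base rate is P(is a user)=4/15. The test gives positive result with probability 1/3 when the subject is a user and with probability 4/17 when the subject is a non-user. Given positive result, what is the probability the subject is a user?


P(A) = P(A|B)P(B) + P(A|B')P(B') = 1/3*4/15 + 4/17*11/15 = 40/153
P(B|A) = P(A|B)P(B)/P(A) = (4/45)/(40/153) = 17/50

17/50


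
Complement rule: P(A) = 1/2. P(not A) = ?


P(A') = 1 - P(A) = 1 - 1/2 = 1/2

1/2


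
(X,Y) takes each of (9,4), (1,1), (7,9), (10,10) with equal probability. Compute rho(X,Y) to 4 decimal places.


Cov(X,Y) = 9.5000, Var(X) = 12.1875, Var(Y) = 13.5000
rho = Cov/(sqrt(VarX)*sqrt(VarY)) = 0.7406

0.7406


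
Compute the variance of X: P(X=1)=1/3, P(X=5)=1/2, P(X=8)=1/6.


E[X] = 25/6, E[X^2] = 47/2
Var(X) = E[X^2] - (E[X])^2 = 47/2 - (25/6)^2 = 221/36

221/36


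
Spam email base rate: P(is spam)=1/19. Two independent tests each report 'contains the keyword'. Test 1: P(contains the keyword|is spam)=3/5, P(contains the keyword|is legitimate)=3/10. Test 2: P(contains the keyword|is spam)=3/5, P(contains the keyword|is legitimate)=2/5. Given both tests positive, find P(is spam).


After test 1: P(+) = 3/5*1/19 + 3/10*18/19 = 6/19
P(B|+) = (3/95)/(6/19) = 1/10
After test 2 (use post1 as new prior): P(+) = 3/5*1/10 + 2/5*9/10 = 21/50
P(B|+,+) = (3/50)/(21/50) = 1/7

1/7


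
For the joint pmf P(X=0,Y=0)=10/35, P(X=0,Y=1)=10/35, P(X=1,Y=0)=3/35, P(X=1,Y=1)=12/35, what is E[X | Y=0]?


P(Y=0) = 13/35
E[X|Y=0] = (0*10 + 1*3)/13 = 3/13

3/13


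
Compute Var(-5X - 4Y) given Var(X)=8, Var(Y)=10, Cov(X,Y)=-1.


Var(-5X - 4Y) = (-5)^2*Var(X) + (-4)^2*Var(Y) + 2*(-5)*(-4)*Cov(X,Y)
= 25*8 + 16*10 + 40*(-1)
= 200 + 160 - 40 = 320

320


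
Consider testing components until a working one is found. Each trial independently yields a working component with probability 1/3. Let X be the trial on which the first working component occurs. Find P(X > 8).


P(X > 8) = P(first 8 trials all fail) = (1-p)^8 = (2/3)^8 = 256/6561

256/6561


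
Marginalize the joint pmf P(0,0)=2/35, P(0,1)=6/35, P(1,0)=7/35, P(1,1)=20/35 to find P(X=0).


P(X=0) = P(0,0)+P(0,1) = 2/35 + 6/35 = 8/35

8/35


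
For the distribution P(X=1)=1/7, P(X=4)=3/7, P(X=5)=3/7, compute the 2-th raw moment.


E[X^2] = sum(x^2 * P(x))
= 1*1/7 + 16*3/7 + 25*3/7
= 124/7

124/7


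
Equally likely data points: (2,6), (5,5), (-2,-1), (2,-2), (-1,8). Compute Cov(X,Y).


E[X]=6/5, E[Y]=16/5, E[XY]=27/5
Cov(X,Y) = E[XY] - E[X]E[Y] = 27/5 - 6/5*16/5 = 39/25

39/25


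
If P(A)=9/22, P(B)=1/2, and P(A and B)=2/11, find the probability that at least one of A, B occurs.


P(A∪B) = P(A) + P(B) - P(A∩B)
= 9/22 + 1/2 - 2/11 = 8/11

8/11


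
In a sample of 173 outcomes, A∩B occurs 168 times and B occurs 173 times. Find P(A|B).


P(A|B) = P(A∩B)/P(B) = (168/173)/(173/173) = 168/173

168/173


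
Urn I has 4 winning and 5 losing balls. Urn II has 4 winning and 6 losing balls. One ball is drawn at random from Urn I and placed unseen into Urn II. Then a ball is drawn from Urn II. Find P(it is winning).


P(transfer winning) = 4/9; P(transfer losing) = 5/9
If winning transferred: Urn II has 5 winning of 11, so P(winning|winning moved) = 5/11
If losing transferred: Urn II has 4 winning of 11, so P(winning|losing moved) = 4/11
By total probability: P(winning) = 4/9*5/11 + 5/9*4/11 = 40/99

40/99


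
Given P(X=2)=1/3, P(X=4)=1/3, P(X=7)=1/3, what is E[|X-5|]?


E[|X-5|] = sum(g(x)*P(x))
= 3*1/3 + 1*1/3 + 2*1/3
= 2

2


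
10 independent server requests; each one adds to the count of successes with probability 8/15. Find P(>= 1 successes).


P(at least one) = 1 - P(none)
P(none) = (1 - 8/15)^10 = (7/15)^10 = 282475249/576650390625
P(at least one) = 1 - 282475249/576650390625 = 576367915376/576650390625

576367915376/576650390625


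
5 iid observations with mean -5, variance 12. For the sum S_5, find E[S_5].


E[S_n] = n*E[X_1] = 5*-5 = -25

-25


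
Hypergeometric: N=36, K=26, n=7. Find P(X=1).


P(X=1) = C(26,1)*C(10,6) / C(36,7)
= 26*210 / 8347680
= 5460/8347680 = 91/139128

91/139128


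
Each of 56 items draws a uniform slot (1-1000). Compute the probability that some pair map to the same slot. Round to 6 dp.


P(all different) = prod((1000-i)/1000 for i=0..55) = 0.208189
P(at least one match) = 1 - 0.208189 = 0.791811

0.791811


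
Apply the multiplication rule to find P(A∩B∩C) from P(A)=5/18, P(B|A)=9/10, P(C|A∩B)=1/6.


P(A∩B∩C) = P(A) * P(B|A) * P(C|A∩B)
= 5/18 * 9/10 * 1/6
= 1/4 * 1/6 = 1/24

1/24


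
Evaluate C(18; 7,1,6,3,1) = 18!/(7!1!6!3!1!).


18! = 6402373705728000
Denominator: 7!=5040 * 1!=1 * 6!=720 * 3!=6 * 1!=1
Coefficient = 6402373705728000 / 21772800 = 294053760

294053760


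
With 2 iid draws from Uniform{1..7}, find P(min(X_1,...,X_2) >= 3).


P(min >= 3) = P(all X_i >= 3) = (P(X_1 >= 3))^2
= (5/7)^2 = 25/49

25/49


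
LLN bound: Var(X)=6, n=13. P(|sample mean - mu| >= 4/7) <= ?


Var(Xbar) = Var(X)/n = 6/13
Chebyshev: P(|Xbar-mu| >= 4/7) <= Var(Xbar)/(4/7)^2 = (6/13)/(16/49) = 147/104
Bound exceeds 1, so trivial bound: 1

1


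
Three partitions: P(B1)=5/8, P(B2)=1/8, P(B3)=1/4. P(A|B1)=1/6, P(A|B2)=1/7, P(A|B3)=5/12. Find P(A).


P(A) = P(A|B1)P(B1) + P(A|B2)P(B2) + P(A|B3)P(B3)
= 1/6*5/8 + 1/7*1/8 + 5/12*1/4
= 5/48 + 1/56 + 5/48 = 19/84

19/84


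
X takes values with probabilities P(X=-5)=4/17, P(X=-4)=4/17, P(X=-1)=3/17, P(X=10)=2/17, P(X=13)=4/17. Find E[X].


E[X] = sum(x * P(x))
= -5*4/17 - 4*4/17 - 1*3/17 + 10*2/17 + 13*4/17
= 33/17

33/17


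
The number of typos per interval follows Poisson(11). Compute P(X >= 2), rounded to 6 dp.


P(X>=2) = 1 - P(X<=1) = 1 - (e^(-11)*11^0/0! + e^(-11)*11^1/1!)
≈ 1 - (0.0000167017 + 0.0001837187)
= 1 - 0.0002004204 = 0.9997995796
≈ 0.999800

0.999800


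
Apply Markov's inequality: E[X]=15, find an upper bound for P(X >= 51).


Markov: P(X >= a) <= E[X]/a
P(X >= 51) <= 15/51 = 5/17

5/17


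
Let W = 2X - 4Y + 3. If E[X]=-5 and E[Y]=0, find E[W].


E[2X - 4Y + 3] = 2*E[X] - 4*E[Y] + 3
= (2)*(-5) + (-4)*(0) + (3)
= -10 + 0 + 3 = -7

-7


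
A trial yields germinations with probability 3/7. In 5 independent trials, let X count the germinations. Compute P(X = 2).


P(X=2) = C(5,2) * p^2 * (1-p)^3
= 10 * 9/49 * 64/343
= 5760/16807

5760/16807


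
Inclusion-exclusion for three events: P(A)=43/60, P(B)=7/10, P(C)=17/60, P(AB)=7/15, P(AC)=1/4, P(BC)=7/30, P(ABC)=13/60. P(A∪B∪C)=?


P(A∪B∪C) = P(A)+P(B)+P(C) - P(AB)-P(AC)-P(BC) + P(ABC)
= 43/60+7/10+17/60 - 7/15-1/4-7/30 + 13/60
= 29/30

29/30


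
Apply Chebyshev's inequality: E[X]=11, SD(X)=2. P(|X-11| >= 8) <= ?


k = 8/2 = 4
Chebyshev: P(|X-mu| >= k*sigma) <= 1/k^2 = 1/4^2 = 1/16

1/16


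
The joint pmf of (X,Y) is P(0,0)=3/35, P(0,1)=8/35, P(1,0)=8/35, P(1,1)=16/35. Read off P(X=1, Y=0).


Read from table: P(X=1, Y=0) = 8/35

8/35


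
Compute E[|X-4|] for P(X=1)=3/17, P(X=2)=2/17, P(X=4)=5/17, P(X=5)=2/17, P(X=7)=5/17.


E[|X-4|] = sum(g(x)*P(x))
= 3*3/17 + 2*2/17 + 0*5/17 + 1*2/17 + 3*5/17
= 30/17

30/17


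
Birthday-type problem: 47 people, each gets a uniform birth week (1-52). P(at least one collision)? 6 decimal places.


P(all different) = prod((52-i)/52 for i=0..46) = 0.000000
P(at least one match) = 1 - 0.000000 = 1.000000

1.000000


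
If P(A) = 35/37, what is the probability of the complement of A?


P(A') = 1 - P(A) = 1 - 35/37 = 2/37

2/37


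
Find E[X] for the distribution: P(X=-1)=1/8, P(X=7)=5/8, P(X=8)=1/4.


E[X] = sum(x * P(x))
= -1*1/8 + 7*5/8 + 8*1/4
= 25/4

25/4


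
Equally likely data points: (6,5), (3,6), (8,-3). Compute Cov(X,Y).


E[X]=17/3, E[Y]=8/3, E[XY]=8
Cov(X,Y) = E[XY] - E[X]E[Y] = 8 - 17/3*8/3 = -64/9

-64/9


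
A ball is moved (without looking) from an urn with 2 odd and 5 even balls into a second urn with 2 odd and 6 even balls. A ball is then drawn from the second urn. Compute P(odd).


P(transfer odd) = 2/7; P(transfer even) = 5/7
If odd transferred: Urn II has 3 odd of 9, so P(odd|odd moved) = 1/3
If even transferred: Urn II has 2 odd of 9, so P(odd|even moved) = 2/9
By total probability: P(odd) = 2/7*1/3 + 5/7*2/9 = 16/63

16/63


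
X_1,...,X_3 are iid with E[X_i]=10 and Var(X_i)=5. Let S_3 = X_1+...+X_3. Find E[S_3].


E[S_n] = n*E[X_1] = 3*10 = 30

30


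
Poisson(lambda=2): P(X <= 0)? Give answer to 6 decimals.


P(X<=0) = e^(-2)*2^0/0!
≈ 0.1353352832
≈ 0.135335

0.135335


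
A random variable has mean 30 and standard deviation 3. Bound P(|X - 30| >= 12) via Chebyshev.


k = 12/3 = 4
Chebyshev: P(|X-mu| >= k*sigma) <= 1/k^2 = 1/4^2 = 1/16

1/16


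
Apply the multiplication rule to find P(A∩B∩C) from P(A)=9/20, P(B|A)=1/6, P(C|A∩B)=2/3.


P(A∩B∩C) = P(A) * P(B|A) * P(C|A∩B)
= 9/20 * 1/6 * 2/3
= 3/40 * 2/3 = 1/20

1/20


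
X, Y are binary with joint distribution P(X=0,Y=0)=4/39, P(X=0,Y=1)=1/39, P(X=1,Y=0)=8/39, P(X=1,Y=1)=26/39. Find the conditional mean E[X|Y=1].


P(Y=1) = 27/39
E[X|Y=1] = (0*1 + 1*26)/27 = 26/27

26/27


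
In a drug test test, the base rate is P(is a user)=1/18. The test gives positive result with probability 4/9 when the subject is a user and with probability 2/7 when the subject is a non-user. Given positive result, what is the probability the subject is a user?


P(A) = P(A|B)P(B) + P(A|B')P(B') = 4/9*1/18 + 2/7*17/18 = 167/567
P(B|A) = P(A|B)P(B)/P(A) = (2/81)/(167/567) = 14/167

14/167


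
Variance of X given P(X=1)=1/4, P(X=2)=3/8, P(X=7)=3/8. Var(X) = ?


E[X] = 29/8, E[X^2] = 161/8
Var(X) = E[X^2] - (E[X])^2 = 161/8 - (29/8)^2 = 447/64

447/64


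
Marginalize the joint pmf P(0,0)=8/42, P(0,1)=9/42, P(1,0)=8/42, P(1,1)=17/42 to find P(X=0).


P(X=0) = P(0,0)+P(0,1) = 8/42 + 9/42 = 17/42

17/42


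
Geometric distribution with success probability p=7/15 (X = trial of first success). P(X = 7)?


P(X=7) = (1-p)^6 * p = (8/15)^6 * 7/15
= 262144/11390625 * 7/15 = 1835008/170859375

1835008/170859375


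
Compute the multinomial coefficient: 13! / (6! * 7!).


13! = 6227020800
Denominator: 6!=720 * 7!=5040
Coefficient = 6227020800 / 3628800 = 1716

1716


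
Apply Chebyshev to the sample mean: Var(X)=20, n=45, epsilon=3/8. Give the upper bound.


Var(Xbar) = Var(X)/n = 20/45
Chebyshev: P(|Xbar-mu| >= 3/8) <= Var(Xbar)/(3/8)^2 = (4/9)/(9/64) = 256/81
Bound exceeds 1, so trivial bound: 1

1


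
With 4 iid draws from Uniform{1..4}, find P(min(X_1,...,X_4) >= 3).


P(min >= 3) = P(all X_i >= 3) = (P(X_1 >= 3))^4
= (2/4)^4 = (1/2)^4 = 1/16

1/16


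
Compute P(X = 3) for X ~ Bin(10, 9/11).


P(X=3) = C(10,3) * p^3 * (1-p)^7
= 120 * 729/1331 * 128/19487171
= 11197440/25937424601

11197440/25937424601


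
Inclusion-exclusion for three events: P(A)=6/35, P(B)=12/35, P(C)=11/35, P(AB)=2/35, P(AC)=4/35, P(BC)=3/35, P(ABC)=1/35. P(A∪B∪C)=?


P(A∪B∪C) = P(A)+P(B)+P(C) - P(AB)-P(AC)-P(BC) + P(ABC)
= 6/35+12/35+11/35 - 2/35-4/35-3/35 + 1/35
= 3/5

3/5


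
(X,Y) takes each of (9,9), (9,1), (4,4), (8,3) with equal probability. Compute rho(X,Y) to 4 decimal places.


Cov(X,Y) = 0.6250, Var(X) = 4.2500, Var(Y) = 8.6875
rho = Cov/(sqrt(VarX)*sqrt(VarY)) = 0.1029

0.1029


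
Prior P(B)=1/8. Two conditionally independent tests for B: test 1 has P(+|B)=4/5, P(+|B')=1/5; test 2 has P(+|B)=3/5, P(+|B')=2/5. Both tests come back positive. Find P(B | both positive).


After test 1: P(+) = 4/5*1/8 + 1/5*7/8 = 11/40
P(B|+) = (1/10)/(11/40) = 4/11
After test 2 (use post1 as new prior): P(+) = 3/5*4/11 + 2/5*7/11 = 26/55
P(B|+,+) = (12/55)/(26/55) = 6/13

6/13


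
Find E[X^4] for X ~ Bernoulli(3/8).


For Bernoulli: X in {0,1}
E[X^4] = 0^4*(1-3/8) + 1^4*3/8 = 3/8

3/8


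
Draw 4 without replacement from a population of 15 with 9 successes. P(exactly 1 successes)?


P(X=1) = C(9,1)*C(6,3) / C(15,4)
= 9*20 / 1365
= 180/1365 = 12/91

12/91


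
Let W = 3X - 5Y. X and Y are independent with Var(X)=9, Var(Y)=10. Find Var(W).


Independence => Cov(X,Y)=0
Var(3X - 5Y) = 3^2*Var(X) + (-5)^2*Var(Y)
= 9*9 + 25*10 = 331

331


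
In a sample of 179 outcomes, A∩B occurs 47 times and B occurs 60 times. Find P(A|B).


P(A|B) = P(A∩B)/P(B) = (47/179)/(60/179) = 47/60

47/60


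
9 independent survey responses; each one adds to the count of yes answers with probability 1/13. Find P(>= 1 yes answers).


P(at least one) = 1 - P(none)
P(none) = (1 - 1/13)^9 = (12/13)^9 = 5159780352/10604499373
P(at least one) = 1 - 5159780352/10604499373 = 5444719021/10604499373

5444719021/10604499373


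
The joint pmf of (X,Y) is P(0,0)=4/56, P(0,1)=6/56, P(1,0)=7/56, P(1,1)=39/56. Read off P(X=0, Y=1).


Read from table: P(X=0, Y=1) = 6/56 = 3/28

3/28


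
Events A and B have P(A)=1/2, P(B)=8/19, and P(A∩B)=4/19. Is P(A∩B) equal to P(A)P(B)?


P(A)*P(B) = 1/2*8/19 = 4/19
P(A∩B) = 4/19, which equals P(A)P(B), so independent

Yes, A and B are independent


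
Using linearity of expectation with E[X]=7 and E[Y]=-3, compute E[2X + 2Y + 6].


E[2X + 2Y + 6] = 2*E[X] + 2*E[Y] + 6
= (2)*(7) + (2)*(-3) + (6)
= 14 - 6 + 6 = 14

14


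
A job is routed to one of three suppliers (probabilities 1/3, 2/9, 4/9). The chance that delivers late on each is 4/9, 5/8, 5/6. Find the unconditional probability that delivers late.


P(A) = P(A|B1)P(B1) + P(A|B2)P(B2) + P(A|B3)P(B3)
= 4/9*1/3 + 5/8*2/9 + 5/6*4/9
= 4/27 + 5/36 + 10/27 = 71/108

71/108


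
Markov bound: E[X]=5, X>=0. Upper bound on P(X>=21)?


Markov: P(X >= a) <= E[X]/a
P(X >= 21) <= 5/21

5/21


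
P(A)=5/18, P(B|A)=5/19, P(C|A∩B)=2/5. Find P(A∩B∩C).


P(A∩B∩C) = P(A) * P(B|A) * P(C|A∩B)
= 5/18 * 5/19 * 2/5
= 25/342 * 2/5 = 5/171

5/171


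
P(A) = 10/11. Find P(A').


P(A') = 1 - P(A) = 1 - 10/11 = 1/11

1/11


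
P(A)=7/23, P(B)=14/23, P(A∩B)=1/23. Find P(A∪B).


P(A∪B) = P(A) + P(B) - P(A∩B)
= 7/23 + 14/23 - 1/23 = 20/23

20/23


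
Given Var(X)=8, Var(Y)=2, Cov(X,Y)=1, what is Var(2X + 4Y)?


Var(2X + 4Y) = 2^2*Var(X) + 4^2*Var(Y) + 2*2*4*Cov(X,Y)
= 4*8 + 16*2 + 16*1
= 32 + 32 + 16 = 80

80


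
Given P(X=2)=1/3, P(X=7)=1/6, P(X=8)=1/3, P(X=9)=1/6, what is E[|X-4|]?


E[|X-4|] = sum(g(x)*P(x))
= 2*1/3 + 3*1/6 + 4*1/3 + 5*1/6
= 10/3

10/3


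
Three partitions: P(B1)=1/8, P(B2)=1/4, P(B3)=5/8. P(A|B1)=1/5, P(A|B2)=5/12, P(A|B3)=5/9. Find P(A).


P(A) = P(A|B1)P(B1) + P(A|B2)P(B2) + P(A|B3)P(B3)
= 1/5*1/8 + 5/12*1/4 + 5/9*5/8
= 1/40 + 5/48 + 25/72 = 343/720

343/720


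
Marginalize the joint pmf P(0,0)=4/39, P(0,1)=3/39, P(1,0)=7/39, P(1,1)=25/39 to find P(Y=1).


P(Y=1) = P(0,1)+P(1,1) = 3/39 + 25/39 = 28/39

28/39


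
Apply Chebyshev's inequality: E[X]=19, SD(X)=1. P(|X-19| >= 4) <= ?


k = 4/1 = 4
Chebyshev: P(|X-mu| >= k*sigma) <= 1/k^2 = 1/4^2 = 1/16

1/16


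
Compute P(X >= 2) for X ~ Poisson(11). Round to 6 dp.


P(X>=2) = 1 - P(X<=1) = 1 - (e^(-11)*11^0/0! + e^(-11)*11^1/1!)
≈ 1 - (0.0000167017 + 0.0001837187)
= 1 - 0.0002004204 = 0.9997995796
≈ 0.999800

0.999800


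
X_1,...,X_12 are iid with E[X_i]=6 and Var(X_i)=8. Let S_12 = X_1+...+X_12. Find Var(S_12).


By independence, Var(S_n) = n*Var(X_1) = 12*8 = 96

96


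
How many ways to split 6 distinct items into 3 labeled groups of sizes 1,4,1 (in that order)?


6! = 720
Denominator: 1!=1 * 4!=24 * 1!=1
Coefficient = 720 / 24 = 30

30


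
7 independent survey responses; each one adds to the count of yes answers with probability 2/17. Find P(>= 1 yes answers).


P(at least one) = 1 - P(none)
P(none) = (1 - 2/17)^7 = (15/17)^7 = 170859375/410338673
P(at least one) = 1 - 170859375/410338673 = 239479298/410338673

239479298/410338673


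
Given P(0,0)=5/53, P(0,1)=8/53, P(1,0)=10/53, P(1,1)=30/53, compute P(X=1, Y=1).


Read from table: P(X=1, Y=1) = 30/53

30/53


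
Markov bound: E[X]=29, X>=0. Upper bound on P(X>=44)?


Markov: P(X >= a) <= E[X]/a
P(X >= 44) <= 29/44

29/44


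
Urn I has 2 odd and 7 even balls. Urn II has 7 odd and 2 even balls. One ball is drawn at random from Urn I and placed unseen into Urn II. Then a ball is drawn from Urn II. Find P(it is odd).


P(transfer odd) = 2/9; P(transfer even) = 7/9
If odd transferred: Urn II has 8 odd of 10, so P(odd|odd moved) = 4/5
If even transferred: Urn II has 7 odd of 10, so P(odd|even moved) = 7/10
By total probability: P(odd) = 2/9*4/5 + 7/9*7/10 = 13/18

13/18


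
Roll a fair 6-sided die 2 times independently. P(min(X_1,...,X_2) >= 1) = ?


P(min >= 1) = P(all X_i >= 1) = (P(X_1 >= 1))^2
= (6/6)^2 = 1^2 = 1

1


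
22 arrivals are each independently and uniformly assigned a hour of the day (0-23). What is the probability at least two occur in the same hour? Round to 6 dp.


P(all different) = prod((24-i)/24 for i=0..21) = 0.000000
P(at least one match) = 1 - 0.000000 = 1.000000

1.000000


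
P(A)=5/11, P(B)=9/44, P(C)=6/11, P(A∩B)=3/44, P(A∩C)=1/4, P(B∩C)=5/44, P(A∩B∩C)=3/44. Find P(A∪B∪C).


P(A∪B∪C) = P(A)+P(B)+P(C) - P(AB)-P(AC)-P(BC) + P(ABC)
= 5/11+9/44+6/11 - 3/44-1/4-5/44 + 3/44
= 37/44

37/44


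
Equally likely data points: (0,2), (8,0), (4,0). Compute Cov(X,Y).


E[X]=4, E[Y]=2/3, E[XY]=0
Cov(X,Y) = E[XY] - E[X]E[Y] = 0 - 4*2/3 = -8/3

-8/3


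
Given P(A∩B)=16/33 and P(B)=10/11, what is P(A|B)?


P(A|B) = P(A∩B)/P(B) = (32/66)/(60/66) = 32/60 = 8/15

8/15


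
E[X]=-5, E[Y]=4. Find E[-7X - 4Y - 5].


E[-7X - 4Y - 5] = -7*E[X] - 4*E[Y] - 5
= (-7)*(-5) + (-4)*(4) + (-5)
= 35 - 16 - 5 = 14

14


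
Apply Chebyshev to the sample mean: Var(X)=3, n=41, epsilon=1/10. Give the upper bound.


Var(Xbar) = Var(X)/n = 3/41
Chebyshev: P(|Xbar-mu| >= 1/10) <= Var(Xbar)/(1/10)^2 = (3/41)/(1/100) = 300/41
Bound exceeds 1, so trivial bound: 1

1


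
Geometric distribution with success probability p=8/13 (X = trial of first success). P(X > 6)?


P(X > 6) = P(first 6 trials all fail) = (1-p)^6 = (5/13)^6 = 15625/4826809

15625/4826809


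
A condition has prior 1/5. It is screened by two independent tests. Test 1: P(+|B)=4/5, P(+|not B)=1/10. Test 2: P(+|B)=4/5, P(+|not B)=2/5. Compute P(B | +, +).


After test 1: P(+) = 4/5*1/5 + 1/10*4/5 = 6/25
P(B|+) = (4/25)/(6/25) = 2/3
After test 2 (use post1 as new prior): P(+) = 4/5*2/3 + 2/5*1/3 = 2/3
P(B|+,+) = (8/15)/(2/3) = 4/5

4/5


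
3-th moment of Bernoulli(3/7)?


For Bernoulli: X in {0,1}
E[X^3] = 0^3*(1-3/7) + 1^3*3/7 = 3/7

3/7


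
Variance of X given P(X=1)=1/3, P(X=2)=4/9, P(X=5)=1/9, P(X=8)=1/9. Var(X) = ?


E[X] = 8/3, E[X^2] = 12
Var(X) = E[X^2] - (E[X])^2 = 12 - (8/3)^2 = 44/9

44/9


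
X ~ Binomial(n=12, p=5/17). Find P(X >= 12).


P(X>=12) = P(X=12)
= 244140625/582622237229761
= 244140625/582622237229761

244140625/582622237229761


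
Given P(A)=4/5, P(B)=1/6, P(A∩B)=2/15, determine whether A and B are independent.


P(A)*P(B) = 4/5*1/6 = 2/15
P(A∩B) = 2/15, which equals P(A)P(B), so independent

Yes, A and B are independent


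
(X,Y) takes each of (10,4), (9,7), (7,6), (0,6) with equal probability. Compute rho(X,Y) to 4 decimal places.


Cov(X,Y) = -1.1250, Var(X) = 15.2500, Var(Y) = 1.1875
rho = Cov/(sqrt(VarX)*sqrt(VarY)) = -0.2644

-0.2644


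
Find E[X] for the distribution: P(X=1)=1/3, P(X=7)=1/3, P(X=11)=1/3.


E[X] = sum(x * P(x))
= 1*1/3 + 7*1/3 + 11*1/3
= 19/3

19/3


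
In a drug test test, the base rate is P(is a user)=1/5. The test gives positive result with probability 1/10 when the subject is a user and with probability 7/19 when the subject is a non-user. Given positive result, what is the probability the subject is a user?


P(A) = P(A|B)P(B) + P(A|B')P(B') = 1/10*1/5 + 7/19*4/5 = 299/950
P(B|A) = P(A|B)P(B)/P(A) = (1/50)/(299/950) = 19/299

19/299


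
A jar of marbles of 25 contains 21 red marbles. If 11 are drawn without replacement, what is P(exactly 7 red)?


P(X=7) = C(21,7)*C(4,4) / C(25,11)
= 116280*1 / 4457400
= 116280/4457400 = 3/115

3/115


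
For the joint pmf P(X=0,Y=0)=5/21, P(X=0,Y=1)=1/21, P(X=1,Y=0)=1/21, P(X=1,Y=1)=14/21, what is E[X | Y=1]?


P(Y=1) = 15/21
E[X|Y=1] = (0*1 + 1*14)/15 = 14/15

14/15


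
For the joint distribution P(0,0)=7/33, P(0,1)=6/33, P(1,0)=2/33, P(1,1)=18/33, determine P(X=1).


P(X=1) = P(1,0)+P(1,1) = 2/33 + 18/33 = 20/33

20/33


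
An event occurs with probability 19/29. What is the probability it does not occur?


P(A') = 1 - P(A) = 1 - 19/29 = 10/29

10/29


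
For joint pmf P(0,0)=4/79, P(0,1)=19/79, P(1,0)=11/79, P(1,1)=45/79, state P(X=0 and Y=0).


Read from table: P(X=0, Y=0) = 4/79

4/79


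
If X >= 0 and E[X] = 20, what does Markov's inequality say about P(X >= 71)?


Markov: P(X >= a) <= E[X]/a
P(X >= 71) <= 20/71

20/71


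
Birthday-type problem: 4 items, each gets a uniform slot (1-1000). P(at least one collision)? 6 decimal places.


P(all different) = prod((1000-i)/1000 for i=0..3) = 0.994011
P(at least one match) = 1 - 0.994011 = 0.005989

0.005989


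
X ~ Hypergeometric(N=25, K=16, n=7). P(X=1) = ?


P(X=1) = C(16,1)*C(9,6) / C(25,7)
= 16*84 / 480700
= 1344/480700 = 336/120175

336/120175


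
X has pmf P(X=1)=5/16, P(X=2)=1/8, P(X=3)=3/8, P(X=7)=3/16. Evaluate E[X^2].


E[X^2] = sum(x^2 * P(x))
= 1*5/16 + 4*1/8 + 9*3/8 + 49*3/16
= 107/8

107/8


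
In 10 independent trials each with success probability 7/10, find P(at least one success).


P(at least one) = 1 - P(none)
P(none) = (1 - 7/10)^10 = (3/10)^10 = 59049/10000000000
P(at least one) = 1 - 59049/10000000000 = 9999940951/10000000000

9999940951/10000000000


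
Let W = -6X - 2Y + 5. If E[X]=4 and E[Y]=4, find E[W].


E[-6X - 2Y + 5] = -6*E[X] - 2*E[Y] + 5
= (-6)*(4) + (-2)*(4) + (5)
= -24 - 8 + 5 = -27

-27


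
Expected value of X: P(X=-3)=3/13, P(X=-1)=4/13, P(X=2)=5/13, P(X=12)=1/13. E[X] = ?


E[X] = sum(x * P(x))
= -3*3/13 - 1*4/13 + 2*5/13 + 12*1/13
= 9/13

9/13


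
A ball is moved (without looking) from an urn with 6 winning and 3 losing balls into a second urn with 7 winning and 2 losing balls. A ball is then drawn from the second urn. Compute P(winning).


P(transfer winning) = 6/9 = 2/3; P(transfer losing) = 1/3
If winning transferred: Urn II has 8 winning of 10, so P(winning|winning moved) = 4/5
If losing transferred: Urn II has 7 winning of 10, so P(winning|losing moved) = 7/10
By total probability: P(winning) = 2/3*4/5 + 1/3*7/10 = 23/30

23/30


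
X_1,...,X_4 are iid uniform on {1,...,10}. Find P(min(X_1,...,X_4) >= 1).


P(min >= 1) = P(all X_i >= 1) = (P(X_1 >= 1))^4
= (10/10)^4 = 1^4 = 1

1


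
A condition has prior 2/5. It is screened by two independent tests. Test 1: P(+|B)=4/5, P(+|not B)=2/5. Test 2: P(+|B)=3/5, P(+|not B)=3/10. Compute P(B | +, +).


After test 1: P(+) = 4/5*2/5 + 2/5*3/5 = 14/25
P(B|+) = (8/25)/(14/25) = 4/7
After test 2 (use post1 as new prior): P(+) = 3/5*4/7 + 3/10*3/7 = 33/70
P(B|+,+) = (12/35)/(33/70) = 8/11

8/11


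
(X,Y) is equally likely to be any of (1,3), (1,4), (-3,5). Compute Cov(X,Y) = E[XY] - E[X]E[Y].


E[X]=-1/3, E[Y]=4, E[XY]=-8/3
Cov(X,Y) = E[XY] - E[X]E[Y] = -8/3 + 1/3*4 = -4/3

-4/3


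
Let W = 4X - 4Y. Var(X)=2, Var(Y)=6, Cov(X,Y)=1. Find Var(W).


Var(4X - 4Y) = 4^2*Var(X) + (-4)^2*Var(Y) + 2*4*(-4)*Cov(X,Y)
= 16*2 + 16*6 - 32*1
= 32 + 96 - 32 = 96

96


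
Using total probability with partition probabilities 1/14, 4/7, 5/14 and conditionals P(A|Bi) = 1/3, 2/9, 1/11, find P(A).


P(A) = P(A|B1)P(B1) + P(A|B2)P(B2) + P(A|B3)P(B3)
= 1/3*1/14 + 2/9*4/7 + 1/11*5/14
= 1/42 + 8/63 + 5/154 = 127/693

127/693


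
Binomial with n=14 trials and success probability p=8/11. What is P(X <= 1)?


P(X<=1) = P(X=0) + P(X=1)
= 4782969/379749833583241 + 178564176/379749833583241
= 183347145/379749833583241

183347145/379749833583241


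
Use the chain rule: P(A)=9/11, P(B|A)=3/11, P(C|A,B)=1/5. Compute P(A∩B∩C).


P(A∩B∩C) = P(A) * P(B|A) * P(C|A∩B)
= 9/11 * 3/11 * 1/5
= 27/121 * 1/5 = 27/605

27/605


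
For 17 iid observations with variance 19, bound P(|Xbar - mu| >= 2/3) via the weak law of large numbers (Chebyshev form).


Var(Xbar) = Var(X)/n = 19/17
Chebyshev: P(|Xbar-mu| >= 2/3) <= Var(Xbar)/(2/3)^2 = (19/17)/(4/9) = 171/68
Bound exceeds 1, so trivial bound: 1

1


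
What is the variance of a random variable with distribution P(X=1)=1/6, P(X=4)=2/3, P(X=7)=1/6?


E[X] = 4, E[X^2] = 19
Var(X) = E[X^2] - (E[X])^2 = 19 - (4)^2 = 3

3


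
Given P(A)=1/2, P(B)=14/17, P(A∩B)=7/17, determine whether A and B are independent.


P(A)*P(B) = 1/2*14/17 = 7/17
P(A∩B) = 7/17, which equals P(A)P(B), so independent

Yes, A and B are independent


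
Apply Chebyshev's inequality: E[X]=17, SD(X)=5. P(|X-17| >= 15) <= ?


k = 15/5 = 3
Chebyshev: P(|X-mu| >= k*sigma) <= 1/k^2 = 1/3^2 = 1/9

1/9


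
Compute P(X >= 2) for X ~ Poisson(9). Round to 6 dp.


P(X>=2) = 1 - P(X<=1) = 1 - (e^(-9)*9^0/0! + e^(-9)*9^1/1!)
≈ 1 - (0.0001234098 + 0.0011106882)
= 1 - 0.0012340980 = 0.9987659020
≈ 0.998766

0.998766


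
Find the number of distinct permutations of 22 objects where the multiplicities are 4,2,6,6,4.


22! = 1124000727777607680000
Denominator: 4!=24 * 2!=2 * 6!=720 * 6!=720 * 4!=24
Coefficient = 1124000727777607680000 / 597196800 = 1882127847600

1882127847600


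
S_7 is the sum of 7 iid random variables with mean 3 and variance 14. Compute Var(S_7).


By independence, Var(S_n) = n*Var(X_1) = 7*14 = 98

98


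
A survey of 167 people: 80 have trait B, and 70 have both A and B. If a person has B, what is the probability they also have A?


P(A|B) = P(A∩B)/P(B) = (70/167)/(80/167) = 70/80 = 7/8

7/8


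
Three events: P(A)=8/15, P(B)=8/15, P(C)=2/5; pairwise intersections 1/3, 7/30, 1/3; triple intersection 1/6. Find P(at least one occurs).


P(A∪B∪C) = P(A)+P(B)+P(C) - P(AB)-P(AC)-P(BC) + P(ABC)
= 8/15+8/15+2/5 - 1/3-7/30-1/3 + 1/6
= 11/15

11/15


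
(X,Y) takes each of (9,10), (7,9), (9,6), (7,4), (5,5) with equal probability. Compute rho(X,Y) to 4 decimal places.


Cov(X,Y) = 1.6800, Var(X) = 2.2400, Var(Y) = 5.3600
rho = Cov/(sqrt(VarX)*sqrt(VarY)) = 0.4848

0.4848


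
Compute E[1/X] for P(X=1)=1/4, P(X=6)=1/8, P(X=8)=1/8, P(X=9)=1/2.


E[1/X] = sum(g(x)*P(x))
= 1*1/4 + 1/6*1/8 + 1/8*1/8 + 1/9*1/2
= 197/576

197/576


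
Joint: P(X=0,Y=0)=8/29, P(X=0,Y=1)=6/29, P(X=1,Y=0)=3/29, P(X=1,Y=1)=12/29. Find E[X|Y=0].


P(Y=0) = 11/29
E[X|Y=0] = (0*8 + 1*3)/11 = 3/11

3/11


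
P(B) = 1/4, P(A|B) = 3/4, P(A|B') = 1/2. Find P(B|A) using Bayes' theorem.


P(A) = P(A|B)P(B) + P(A|B')P(B') = 3/4*1/4 + 1/2*3/4 = 9/16
P(B|A) = P(A|B)P(B)/P(A) = (3/16)/(9/16) = 1/3

1/3


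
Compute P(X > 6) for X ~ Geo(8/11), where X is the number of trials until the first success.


P(X > 6) = P(first 6 trials all fail) = (1-p)^6 = (3/11)^6 = 729/1771561

729/1771561


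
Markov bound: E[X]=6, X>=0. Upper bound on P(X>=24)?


Markov: P(X >= a) <= E[X]/a
P(X >= 24) <= 6/24 = 1/4

1/4


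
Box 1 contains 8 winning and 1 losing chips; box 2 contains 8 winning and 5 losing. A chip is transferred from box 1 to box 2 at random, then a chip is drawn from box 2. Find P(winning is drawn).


P(transfer winning) = 8/9; P(transfer losing) = 1/9
If winning transferred: Urn II has 9 winning of 14, so P(winning|winning moved) = 9/14
If losing transferred: Urn II has 8 winning of 14, so P(winning|losing moved) = 4/7
By total probability: P(winning) = 8/9*9/14 + 1/9*4/7 = 40/63

40/63


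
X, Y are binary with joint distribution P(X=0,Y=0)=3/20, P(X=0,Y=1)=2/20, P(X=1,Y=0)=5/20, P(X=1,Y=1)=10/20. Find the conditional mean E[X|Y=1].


P(Y=1) = 12/20
E[X|Y=1] = (0*2 + 1*10)/12 = 10/12 = 5/6

5/6


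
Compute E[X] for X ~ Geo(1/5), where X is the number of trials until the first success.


For geometric (trials until first success), E[X] = 1/p = 1/(1/5) = 5

5


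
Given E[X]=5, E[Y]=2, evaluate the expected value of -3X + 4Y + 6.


E[-3X + 4Y + 6] = -3*E[X] + 4*E[Y] + 6
= (-3)*(5) + (4)*(2) + (6)
= -15 + 8 + 6 = -1

-1


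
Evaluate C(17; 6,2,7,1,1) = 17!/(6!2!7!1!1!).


17! = 355687428096000
Denominator: 6!=720 * 2!=2 * 7!=5040 * 1!=1 * 1!=1
Coefficient = 355687428096000 / 7257600 = 49008960

49008960


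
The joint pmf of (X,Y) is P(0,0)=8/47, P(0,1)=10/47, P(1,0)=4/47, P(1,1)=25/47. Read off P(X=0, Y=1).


Read from table: P(X=0, Y=1) = 10/47

10/47


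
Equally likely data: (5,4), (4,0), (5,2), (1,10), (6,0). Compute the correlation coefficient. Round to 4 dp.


Cov(X,Y) = -5.4400, Var(X) = 2.9600, Var(Y) = 13.7600
rho = Cov/(sqrt(VarX)*sqrt(VarY)) = -0.8524

-0.8524


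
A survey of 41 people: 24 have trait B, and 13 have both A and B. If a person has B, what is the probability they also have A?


P(A|B) = P(A∩B)/P(B) = (13/41)/(24/41) = 13/24

13/24


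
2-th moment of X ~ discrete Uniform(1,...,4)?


E[X^2] = (1/4) * sum(x^2 for x=1..4)
= 30/4 = 15/2

15/2


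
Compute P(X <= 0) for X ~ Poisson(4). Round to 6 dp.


P(X<=0) = e^(-4)*4^0/0!
≈ 0.0183156389
≈ 0.018316

0.018316


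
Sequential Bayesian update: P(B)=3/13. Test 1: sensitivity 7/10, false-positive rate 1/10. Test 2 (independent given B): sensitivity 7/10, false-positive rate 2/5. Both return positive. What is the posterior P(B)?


After test 1: P(+) = 7/10*3/13 + 1/10*10/13 = 31/130
P(B|+) = (21/130)/(31/130) = 21/31
After test 2 (use post1 as new prior): P(+) = 7/10*21/31 + 2/5*10/31 = 187/310
P(B|+,+) = (147/310)/(187/310) = 147/187

147/187


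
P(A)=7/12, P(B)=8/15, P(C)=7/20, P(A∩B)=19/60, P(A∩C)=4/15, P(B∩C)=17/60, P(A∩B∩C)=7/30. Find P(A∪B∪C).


P(A∪B∪C) = P(A)+P(B)+P(C) - P(AB)-P(AC)-P(BC) + P(ABC)
= 7/12+8/15+7/20 - 19/60-4/15-17/60 + 7/30
= 5/6

5/6


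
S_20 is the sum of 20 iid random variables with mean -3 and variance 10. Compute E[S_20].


E[S_n] = n*E[X_1] = 20*-3 = -60

-60


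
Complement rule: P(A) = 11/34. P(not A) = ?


P(A') = 1 - P(A) = 1 - 11/34 = 23/34

23/34


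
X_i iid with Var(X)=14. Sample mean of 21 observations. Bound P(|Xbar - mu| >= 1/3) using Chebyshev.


Var(Xbar) = Var(X)/n = 14/21
Chebyshev: P(|Xbar-mu| >= 1/3) <= Var(Xbar)/(1/3)^2 = (2/3)/(1/9) = 6
Bound exceeds 1, so trivial bound: 1

1


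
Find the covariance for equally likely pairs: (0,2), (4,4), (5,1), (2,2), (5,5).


E[X]=16/5, E[Y]=14/5, E[XY]=10
Cov(X,Y) = E[XY] - E[X]E[Y] = 10 - 16/5*14/5 = 26/25

26/25


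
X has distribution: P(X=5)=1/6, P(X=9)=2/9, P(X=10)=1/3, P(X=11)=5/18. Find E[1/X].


E[1/X] = sum(g(x)*P(x))
= 1/5*1/6 + 1/9*2/9 + 1/10*1/3 + 1/11*5/18
= 1039/8910

1039/8910


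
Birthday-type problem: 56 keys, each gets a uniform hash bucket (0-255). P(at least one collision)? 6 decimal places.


P(all different) = prod((256-i)/256 for i=0..55) = 0.001496
P(at least one match) = 1 - 0.001496 = 0.998504

0.998504


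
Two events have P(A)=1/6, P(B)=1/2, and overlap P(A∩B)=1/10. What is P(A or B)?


P(A∪B) = P(A) + P(B) - P(A∩B)
= 1/6 + 1/2 - 1/10 = 17/30

17/30


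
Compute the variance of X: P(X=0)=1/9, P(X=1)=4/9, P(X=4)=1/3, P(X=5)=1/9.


E[X] = 7/3, E[X^2] = 77/9
Var(X) = E[X^2] - (E[X])^2 = 77/9 - (7/3)^2 = 28/9

28/9


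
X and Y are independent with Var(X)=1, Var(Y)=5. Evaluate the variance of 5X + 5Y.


Independence => Cov(X,Y)=0
Var(5X + 5Y) = 5^2*Var(X) + 5^2*Var(Y)
= 25*1 + 25*5 = 150

150


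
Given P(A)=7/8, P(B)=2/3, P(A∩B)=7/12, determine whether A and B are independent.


P(A)*P(B) = 7/8*2/3 = 7/12
P(A∩B) = 7/12, which equals P(A)P(B), so independent

Yes, A and B are independent


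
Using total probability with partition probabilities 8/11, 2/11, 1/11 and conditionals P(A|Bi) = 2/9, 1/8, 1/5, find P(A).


P(A) = P(A|B1)P(B1) + P(A|B2)P(B2) + P(A|B3)P(B3)
= 2/9*8/11 + 1/8*2/11 + 1/5*1/11
= 16/99 + 1/44 + 1/55 = 401/1980

401/1980


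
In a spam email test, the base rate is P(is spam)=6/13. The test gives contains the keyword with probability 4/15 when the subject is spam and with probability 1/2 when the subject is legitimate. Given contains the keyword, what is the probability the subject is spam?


P(A) = P(A|B)P(B) + P(A|B')P(B') = 4/15*6/13 + 1/2*7/13 = 51/130
P(B|A) = P(A|B)P(B)/P(A) = (8/65)/(51/130) = 16/51

16/51


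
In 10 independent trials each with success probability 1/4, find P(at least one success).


P(at least one) = 1 - P(none)
P(none) = (1 - 1/4)^10 = (3/4)^10 = 59049/1048576
P(at least one) = 1 - 59049/1048576 = 989527/1048576

989527/1048576


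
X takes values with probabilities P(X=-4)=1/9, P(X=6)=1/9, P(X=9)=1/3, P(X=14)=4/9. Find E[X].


E[X] = sum(x * P(x))
= -4*1/9 + 6*1/9 + 9*1/3 + 14*4/9
= 85/9

85/9


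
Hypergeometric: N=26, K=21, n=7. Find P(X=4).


P(X=4) = C(21,4)*C(5,3) / C(26,7)
= 5985*10 / 657800
= 59850/657800 = 1197/13156

1197/13156


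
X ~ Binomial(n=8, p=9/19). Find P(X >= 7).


P(X>=7) = P(X=7) + P(X=8)
= 382637520/16983563041 + 43046721/16983563041
= 425684241/16983563041

425684241/16983563041


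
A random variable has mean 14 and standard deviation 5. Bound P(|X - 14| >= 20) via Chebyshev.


k = 20/5 = 4
Chebyshev: P(|X-mu| >= k*sigma) <= 1/k^2 = 1/4^2 = 1/16

1/16


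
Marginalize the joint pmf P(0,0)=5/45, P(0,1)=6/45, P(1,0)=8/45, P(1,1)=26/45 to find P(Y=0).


P(Y=0) = P(0,0)+P(1,0) = 5/45 + 8/45 = 13/45

13/45


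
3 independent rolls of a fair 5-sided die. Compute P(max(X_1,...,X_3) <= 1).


P(max <= 1) = P(all X_i <= 1) = (P(X_1 <= 1))^3
= (1/5)^3 = 1/125

1/125


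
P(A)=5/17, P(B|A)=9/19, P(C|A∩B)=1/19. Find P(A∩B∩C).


P(A∩B∩C) = P(A) * P(B|A) * P(C|A∩B)
= 5/17 * 9/19 * 1/19
= 45/323 * 1/19 = 45/6137

45/6137


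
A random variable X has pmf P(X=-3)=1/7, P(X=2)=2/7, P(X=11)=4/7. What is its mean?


E[X] = sum(x * P(x))
= -3*1/7 + 2*2/7 + 11*4/7
= 45/7

45/7


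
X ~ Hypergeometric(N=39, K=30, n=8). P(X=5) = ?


P(X=5) = C(30,5)*C(9,3) / C(39,8)
= 142506*84 / 61523748
= 11970504/61523748 = 25578/131461

25578/131461


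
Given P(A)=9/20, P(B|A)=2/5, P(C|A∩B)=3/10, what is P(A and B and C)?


P(A∩B∩C) = P(A) * P(B|A) * P(C|A∩B)
= 9/20 * 2/5 * 3/10
= 9/50 * 3/10 = 27/500

27/500


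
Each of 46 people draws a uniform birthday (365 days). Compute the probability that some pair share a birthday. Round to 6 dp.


P(all different) = prod((365-i)/365 for i=0..45) = 0.051747
P(at least one match) = 1 - 0.051747 = 0.948253

0.948253


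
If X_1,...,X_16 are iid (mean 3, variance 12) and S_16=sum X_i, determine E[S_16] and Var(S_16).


E[S_n] = n*mu = 16*3 = 48
Var(S_n) = n*sigma^2 = 16*12 = 192

E[S_16]=48, Var(S_16)=192


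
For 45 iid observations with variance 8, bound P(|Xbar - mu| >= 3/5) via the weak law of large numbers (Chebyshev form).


Var(Xbar) = Var(X)/n = 8/45
Chebyshev: P(|Xbar-mu| >= 3/5) <= Var(Xbar)/(3/5)^2 = (8/45)/(9/25) = 40/81

40/81


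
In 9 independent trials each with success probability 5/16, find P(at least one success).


P(at least one) = 1 - P(none)
P(none) = (1 - 5/16)^9 = (11/16)^9 = 2357947691/68719476736
P(at least one) = 1 - 2357947691/68719476736 = 66361529045/68719476736

66361529045/68719476736


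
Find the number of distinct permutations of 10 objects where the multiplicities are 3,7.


10! = 3628800
Denominator: 3!=6 * 7!=5040
Coefficient = 3628800 / 30240 = 120

120


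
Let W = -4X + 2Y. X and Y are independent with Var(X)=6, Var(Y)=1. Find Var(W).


Independence => Cov(X,Y)=0
Var(-4X + 2Y) = (-4)^2*Var(X) + 2^2*Var(Y)
= 16*6 + 4*1 = 100

100


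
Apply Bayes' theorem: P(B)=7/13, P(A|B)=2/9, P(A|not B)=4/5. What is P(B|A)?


P(A) = P(A|B)P(B) + P(A|B')P(B') = 2/9*7/13 + 4/5*6/13 = 22/45
P(B|A) = P(A|B)P(B)/P(A) = (14/117)/(22/45) = 35/143

35/143


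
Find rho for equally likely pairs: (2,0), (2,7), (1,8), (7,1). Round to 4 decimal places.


Cov(X,Y) = -4.7500, Var(X) = 5.5000, Var(Y) = 12.5000
rho = Cov/(sqrt(VarX)*sqrt(VarY)) = -0.5729

-0.5729


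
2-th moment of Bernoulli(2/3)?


For Bernoulli: X in {0,1}
E[X^2] = 0^2*(1-2/3) + 1^2*2/3 = 2/3

2/3


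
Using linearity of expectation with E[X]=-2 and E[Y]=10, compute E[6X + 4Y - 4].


E[6X + 4Y - 4] = 6*E[X] + 4*E[Y] - 4
= (6)*(-2) + (4)*(10) + (-4)
= -12 + 40 - 4 = 24

24


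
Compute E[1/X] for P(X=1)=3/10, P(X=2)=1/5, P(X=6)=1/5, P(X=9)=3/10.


E[1/X] = sum(g(x)*P(x))
= 1*3/10 + 1/2*1/5 + 1/6*1/5 + 1/9*3/10
= 7/15

7/15


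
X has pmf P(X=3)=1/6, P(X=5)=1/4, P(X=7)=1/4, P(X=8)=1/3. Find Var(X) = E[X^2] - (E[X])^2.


E[X] = 37/6, E[X^2] = 124/3
Var(X) = E[X^2] - (E[X])^2 = 124/3 - (37/6)^2 = 119/36

119/36


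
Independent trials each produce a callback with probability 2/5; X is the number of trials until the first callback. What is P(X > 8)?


P(X > 8) = P(first 8 trials all fail) = (1-p)^8 = (3/5)^8 = 6561/390625

6561/390625


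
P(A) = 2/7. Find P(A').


P(A') = 1 - P(A) = 1 - 2/7 = 5/7

5/7


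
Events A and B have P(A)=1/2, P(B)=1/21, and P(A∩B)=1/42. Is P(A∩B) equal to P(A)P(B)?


P(A)*P(B) = 1/2*1/21 = 1/42
P(A∩B) = 1/42, which equals P(A)P(B), so independent

Yes, A and B are independent


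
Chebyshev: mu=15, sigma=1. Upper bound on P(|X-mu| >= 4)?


k = 4/1 = 4
Chebyshev: P(|X-mu| >= k*sigma) <= 1/k^2 = 1/4^2 = 1/16

1/16


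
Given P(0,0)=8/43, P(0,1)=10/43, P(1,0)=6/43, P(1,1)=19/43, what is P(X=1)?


P(X=1) = P(1,0)+P(1,1) = 6/43 + 19/43 = 25/43

25/43


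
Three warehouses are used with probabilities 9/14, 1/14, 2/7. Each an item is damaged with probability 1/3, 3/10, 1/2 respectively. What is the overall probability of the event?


P(A) = P(A|B1)P(B1) + P(A|B2)P(B2) + P(A|B3)P(B3)
= 1/3*9/14 + 3/10*1/14 + 1/2*2/7
= 3/14 + 3/140 + 1/7 = 53/140

53/140


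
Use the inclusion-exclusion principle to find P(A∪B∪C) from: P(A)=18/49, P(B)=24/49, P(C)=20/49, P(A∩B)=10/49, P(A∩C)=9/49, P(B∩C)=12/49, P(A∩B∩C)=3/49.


P(A∪B∪C) = P(A)+P(B)+P(C) - P(AB)-P(AC)-P(BC) + P(ABC)
= 18/49+24/49+20/49 - 10/49-9/49-12/49 + 3/49
= 34/49

34/49


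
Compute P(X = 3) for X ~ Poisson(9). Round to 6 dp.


P(X=3) = e^(-9) * 9^3 / 3!
≈ 0.0001234098041 * 729 / 6
≈ 0.014994

0.014994


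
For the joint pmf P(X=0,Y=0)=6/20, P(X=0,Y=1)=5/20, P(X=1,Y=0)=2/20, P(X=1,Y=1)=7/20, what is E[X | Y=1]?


P(Y=1) = 12/20
E[X|Y=1] = (0*5 + 1*7)/12 = 7/12

7/12


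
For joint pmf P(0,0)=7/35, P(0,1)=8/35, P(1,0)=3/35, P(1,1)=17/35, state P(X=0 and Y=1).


Read from table: P(X=0, Y=1) = 8/35

8/35


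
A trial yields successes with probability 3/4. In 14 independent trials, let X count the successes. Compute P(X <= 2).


P(X<=2) = P(X=0) + P(X=1) + P(X=2)
= 1/268435456 + 21/134217728 + 819/268435456
= 431/134217728

431/134217728


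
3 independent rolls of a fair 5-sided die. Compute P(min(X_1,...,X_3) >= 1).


P(min >= 1) = P(all X_i >= 1) = (P(X_1 >= 1))^3
= (5/5)^3 = 1^3 = 1

1


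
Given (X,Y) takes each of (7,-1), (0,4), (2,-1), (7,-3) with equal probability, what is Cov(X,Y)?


E[X]=4, E[Y]=-1/4, E[XY]=-15/2
Cov(X,Y) = E[XY] - E[X]E[Y] = -15/2 - 4*-1/4 = -13/2

-13/2


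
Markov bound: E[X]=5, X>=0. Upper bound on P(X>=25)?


Markov: P(X >= a) <= E[X]/a
P(X >= 25) <= 5/25 = 1/5

1/5


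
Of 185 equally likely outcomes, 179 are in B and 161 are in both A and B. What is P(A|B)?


P(A|B) = P(A∩B)/P(B) = (161/185)/(179/185) = 161/179

161/179


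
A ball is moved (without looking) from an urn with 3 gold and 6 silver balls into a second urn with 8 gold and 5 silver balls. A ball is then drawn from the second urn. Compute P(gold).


P(transfer gold) = 3/9 = 1/3; P(transfer silver) = 2/3
If gold transferred: Urn II has 9 gold of 14, so P(gold|gold moved) = 9/14
If silver transferred: Urn II has 8 gold of 14, so P(gold|silver moved) = 4/7
By total probability: P(gold) = 1/3*9/14 + 2/3*4/7 = 25/42

25/42
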